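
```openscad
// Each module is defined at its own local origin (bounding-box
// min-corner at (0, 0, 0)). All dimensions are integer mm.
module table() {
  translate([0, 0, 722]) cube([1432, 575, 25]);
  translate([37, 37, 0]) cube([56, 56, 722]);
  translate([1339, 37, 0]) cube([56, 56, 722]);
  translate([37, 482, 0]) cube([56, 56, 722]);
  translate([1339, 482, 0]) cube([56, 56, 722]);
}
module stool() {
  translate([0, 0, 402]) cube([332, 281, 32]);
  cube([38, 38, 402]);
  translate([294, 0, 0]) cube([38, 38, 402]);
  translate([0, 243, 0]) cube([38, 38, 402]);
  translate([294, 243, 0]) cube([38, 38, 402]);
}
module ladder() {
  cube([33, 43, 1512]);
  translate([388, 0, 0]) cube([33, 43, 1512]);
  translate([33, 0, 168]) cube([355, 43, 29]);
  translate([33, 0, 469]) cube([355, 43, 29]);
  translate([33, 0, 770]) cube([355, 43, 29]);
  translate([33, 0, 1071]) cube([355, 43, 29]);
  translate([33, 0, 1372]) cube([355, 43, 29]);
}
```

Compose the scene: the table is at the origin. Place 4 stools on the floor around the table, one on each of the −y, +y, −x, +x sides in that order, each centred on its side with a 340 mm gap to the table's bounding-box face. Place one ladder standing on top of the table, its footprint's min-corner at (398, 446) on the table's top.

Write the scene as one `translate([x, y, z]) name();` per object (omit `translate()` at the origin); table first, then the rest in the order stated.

table();
translate([550, -621, 0]) stool();
translate([550, 915, 0]) stool();
translate([-672, 147, 0]) stool();
translate([1772, 147, 0]) stool();
translate([398, 446, 747]) ladder();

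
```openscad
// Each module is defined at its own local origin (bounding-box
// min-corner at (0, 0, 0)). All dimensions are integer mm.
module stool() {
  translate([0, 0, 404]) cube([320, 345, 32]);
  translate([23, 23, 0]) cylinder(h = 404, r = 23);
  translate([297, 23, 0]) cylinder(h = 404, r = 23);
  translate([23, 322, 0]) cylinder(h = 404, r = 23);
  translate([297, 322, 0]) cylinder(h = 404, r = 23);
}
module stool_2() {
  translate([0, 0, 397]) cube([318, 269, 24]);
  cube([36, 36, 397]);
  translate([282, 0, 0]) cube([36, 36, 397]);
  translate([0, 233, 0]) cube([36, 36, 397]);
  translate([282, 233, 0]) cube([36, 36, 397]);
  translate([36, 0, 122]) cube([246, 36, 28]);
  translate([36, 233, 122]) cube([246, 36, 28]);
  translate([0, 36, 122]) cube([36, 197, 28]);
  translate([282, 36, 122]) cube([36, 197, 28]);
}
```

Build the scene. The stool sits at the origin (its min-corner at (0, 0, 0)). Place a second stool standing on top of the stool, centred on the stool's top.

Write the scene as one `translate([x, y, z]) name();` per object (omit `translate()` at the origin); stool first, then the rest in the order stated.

stool();
translate([1, 38, 436]) stool_2();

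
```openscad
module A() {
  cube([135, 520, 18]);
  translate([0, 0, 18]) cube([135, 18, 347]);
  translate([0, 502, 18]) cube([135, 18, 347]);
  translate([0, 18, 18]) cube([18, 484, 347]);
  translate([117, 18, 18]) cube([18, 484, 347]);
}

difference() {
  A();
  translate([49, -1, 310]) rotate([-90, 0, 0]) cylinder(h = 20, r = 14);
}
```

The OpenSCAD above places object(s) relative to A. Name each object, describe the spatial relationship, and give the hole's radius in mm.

The subtracted cylinder has r = 14 mm.

A is an open box. The open box has a circular hole through its front wall. The hole's radius is 14 mm.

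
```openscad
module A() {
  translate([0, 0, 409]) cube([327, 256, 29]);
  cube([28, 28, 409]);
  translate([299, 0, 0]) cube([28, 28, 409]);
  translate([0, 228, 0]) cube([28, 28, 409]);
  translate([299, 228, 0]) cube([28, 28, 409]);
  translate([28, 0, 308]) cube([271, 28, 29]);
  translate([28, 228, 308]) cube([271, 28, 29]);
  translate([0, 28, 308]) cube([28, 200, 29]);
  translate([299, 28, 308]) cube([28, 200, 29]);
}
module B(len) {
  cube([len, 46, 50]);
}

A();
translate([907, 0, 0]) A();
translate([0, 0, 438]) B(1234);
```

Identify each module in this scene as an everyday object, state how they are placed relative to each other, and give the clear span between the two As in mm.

A is a stool. B is a beam. A beam spans the tops of two stools. The clear span between the two stools is 580 mm.

Second stool starts at x = 907; first ends at x = 327; clear span = 907 − 327 = 580 mm.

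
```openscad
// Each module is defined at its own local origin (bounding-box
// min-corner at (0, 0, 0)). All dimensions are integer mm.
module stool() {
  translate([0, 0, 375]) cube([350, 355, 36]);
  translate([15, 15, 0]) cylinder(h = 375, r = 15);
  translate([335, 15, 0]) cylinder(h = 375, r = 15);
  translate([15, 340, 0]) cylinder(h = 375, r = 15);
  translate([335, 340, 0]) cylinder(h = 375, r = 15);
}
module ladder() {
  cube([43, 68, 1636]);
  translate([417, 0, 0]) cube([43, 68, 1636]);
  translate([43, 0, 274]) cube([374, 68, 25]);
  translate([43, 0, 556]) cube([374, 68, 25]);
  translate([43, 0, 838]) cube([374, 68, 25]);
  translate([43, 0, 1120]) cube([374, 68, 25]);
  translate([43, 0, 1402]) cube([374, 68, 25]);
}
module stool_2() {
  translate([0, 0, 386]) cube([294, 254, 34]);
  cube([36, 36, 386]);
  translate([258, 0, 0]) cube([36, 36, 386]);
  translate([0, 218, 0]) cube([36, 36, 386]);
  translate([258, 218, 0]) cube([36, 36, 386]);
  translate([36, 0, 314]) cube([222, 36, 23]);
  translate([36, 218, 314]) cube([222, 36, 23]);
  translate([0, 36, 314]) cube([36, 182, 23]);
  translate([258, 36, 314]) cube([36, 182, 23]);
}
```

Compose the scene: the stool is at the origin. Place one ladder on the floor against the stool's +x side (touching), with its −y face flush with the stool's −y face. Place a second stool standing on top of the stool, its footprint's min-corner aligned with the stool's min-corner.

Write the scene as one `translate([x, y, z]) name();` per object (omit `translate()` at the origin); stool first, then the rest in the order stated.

stool();
translate([350, 0, 0]) ladder();
translate([0, 0, 411]) stool_2();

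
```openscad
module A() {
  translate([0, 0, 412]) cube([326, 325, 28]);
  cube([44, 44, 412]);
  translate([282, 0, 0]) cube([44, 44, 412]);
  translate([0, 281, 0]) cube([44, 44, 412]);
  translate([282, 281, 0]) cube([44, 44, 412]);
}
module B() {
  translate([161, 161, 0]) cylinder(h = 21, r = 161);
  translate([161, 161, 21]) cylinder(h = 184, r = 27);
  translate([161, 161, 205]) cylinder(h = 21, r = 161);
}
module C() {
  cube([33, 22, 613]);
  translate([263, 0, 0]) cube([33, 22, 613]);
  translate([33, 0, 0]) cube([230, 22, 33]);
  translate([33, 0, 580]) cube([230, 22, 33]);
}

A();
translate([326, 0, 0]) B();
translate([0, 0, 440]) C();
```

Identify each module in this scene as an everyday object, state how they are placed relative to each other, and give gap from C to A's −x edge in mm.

A is a stool. B is a spool. C is a picture frame. The spool is against the stool's +x side, with their −y faces flush. The picture frame is on top of the stool. The gap from the picture frame to the stool's −x edge is 0 mm.

The picture frame's min-x is at 0; the stool's min-x is 0; gap = 0 mm.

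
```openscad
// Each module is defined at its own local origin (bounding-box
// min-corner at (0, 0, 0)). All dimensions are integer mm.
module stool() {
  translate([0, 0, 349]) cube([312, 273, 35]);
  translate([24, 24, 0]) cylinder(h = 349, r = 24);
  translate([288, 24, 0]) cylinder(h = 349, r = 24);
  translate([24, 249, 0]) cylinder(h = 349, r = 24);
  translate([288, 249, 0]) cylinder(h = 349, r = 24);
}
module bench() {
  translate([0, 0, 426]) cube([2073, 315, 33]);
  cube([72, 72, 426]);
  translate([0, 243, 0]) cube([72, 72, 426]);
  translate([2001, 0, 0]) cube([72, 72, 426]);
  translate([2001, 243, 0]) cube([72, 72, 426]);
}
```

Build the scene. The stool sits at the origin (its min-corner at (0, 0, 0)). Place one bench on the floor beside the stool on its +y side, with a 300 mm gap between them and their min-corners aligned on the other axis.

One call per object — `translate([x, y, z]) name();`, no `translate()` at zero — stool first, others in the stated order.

stool();
translate([0, 573, 0]) bench();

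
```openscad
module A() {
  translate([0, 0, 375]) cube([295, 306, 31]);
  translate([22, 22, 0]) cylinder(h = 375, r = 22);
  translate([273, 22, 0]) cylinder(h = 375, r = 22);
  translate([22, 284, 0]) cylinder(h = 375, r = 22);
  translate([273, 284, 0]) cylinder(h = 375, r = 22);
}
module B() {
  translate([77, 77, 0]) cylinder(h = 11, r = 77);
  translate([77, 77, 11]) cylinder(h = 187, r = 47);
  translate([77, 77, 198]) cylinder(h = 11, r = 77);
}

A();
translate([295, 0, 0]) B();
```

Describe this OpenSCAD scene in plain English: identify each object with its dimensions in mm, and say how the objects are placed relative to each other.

A is a four-legged stool. The seat is a 295×306×31 mm slab whose top surface is at z = 406 mm; four round legs, each 44 mm in diameter, run from the floor (z = 0) to the underside of the seat, each leg's axis is inset half a diameter from the nearest pair of seat edges (so the leg's bounding box is flush with the corner).

B is a spool: two coaxial disc flanges of radius 77 mm and thickness 11 mm, joined by a core cylinder of radius 47 mm and height 187 mm. The lower flange rests on z = 0 and the three cylinders share a vertical axis.

The spool is against the stool's +x side, with their −y faces flush.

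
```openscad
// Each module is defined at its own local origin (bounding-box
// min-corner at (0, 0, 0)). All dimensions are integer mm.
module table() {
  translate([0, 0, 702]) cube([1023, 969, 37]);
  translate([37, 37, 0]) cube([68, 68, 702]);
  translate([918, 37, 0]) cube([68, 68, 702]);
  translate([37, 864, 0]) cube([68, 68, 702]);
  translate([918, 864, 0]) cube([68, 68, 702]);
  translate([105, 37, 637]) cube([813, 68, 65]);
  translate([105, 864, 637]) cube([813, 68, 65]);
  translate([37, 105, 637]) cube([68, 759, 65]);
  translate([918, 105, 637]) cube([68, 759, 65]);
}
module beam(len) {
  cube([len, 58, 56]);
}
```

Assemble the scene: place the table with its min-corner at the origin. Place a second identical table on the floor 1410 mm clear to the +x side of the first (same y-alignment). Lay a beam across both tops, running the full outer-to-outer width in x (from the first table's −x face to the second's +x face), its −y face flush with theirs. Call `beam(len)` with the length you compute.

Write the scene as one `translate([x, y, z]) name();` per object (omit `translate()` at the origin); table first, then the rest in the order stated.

table();
translate([2433, 0, 0]) table();
translate([0, 0, 739]) beam(3456);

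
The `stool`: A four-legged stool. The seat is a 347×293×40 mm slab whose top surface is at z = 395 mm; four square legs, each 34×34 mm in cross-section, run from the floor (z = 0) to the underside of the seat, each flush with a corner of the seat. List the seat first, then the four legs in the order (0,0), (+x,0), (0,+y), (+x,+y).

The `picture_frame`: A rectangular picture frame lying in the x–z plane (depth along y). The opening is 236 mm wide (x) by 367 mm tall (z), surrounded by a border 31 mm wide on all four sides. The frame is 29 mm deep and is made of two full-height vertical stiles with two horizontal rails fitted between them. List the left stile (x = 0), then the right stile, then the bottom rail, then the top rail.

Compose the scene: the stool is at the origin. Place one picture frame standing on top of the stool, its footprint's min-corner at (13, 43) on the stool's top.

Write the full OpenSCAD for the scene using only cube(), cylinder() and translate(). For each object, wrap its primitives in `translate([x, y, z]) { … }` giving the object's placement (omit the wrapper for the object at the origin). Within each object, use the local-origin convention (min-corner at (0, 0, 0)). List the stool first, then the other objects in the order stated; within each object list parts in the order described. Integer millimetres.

translate([0, 0, 355]) cube([347, 293, 40]);
cube([34, 34, 355]);
translate([313, 0, 0]) cube([34, 34, 355]);
translate([0, 259, 0]) cube([34, 34, 355]);
translate([313, 259, 0]) cube([34, 34, 355]);
translate([13, 43, 395]) {
  cube([31, 29, 429]);
  translate([267, 0, 0]) cube([31, 29, 429]);
  translate([31, 0, 0]) cube([236, 29, 31]);
  translate([31, 0, 398]) cube([236, 29, 31]);
}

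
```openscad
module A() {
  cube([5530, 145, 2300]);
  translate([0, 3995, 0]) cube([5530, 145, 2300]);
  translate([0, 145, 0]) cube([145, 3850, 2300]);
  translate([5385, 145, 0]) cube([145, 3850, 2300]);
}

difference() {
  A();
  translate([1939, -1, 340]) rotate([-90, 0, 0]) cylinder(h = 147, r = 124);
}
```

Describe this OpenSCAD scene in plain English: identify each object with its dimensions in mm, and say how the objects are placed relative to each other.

A is the wall frame of a small rectangular building: four walls, each 2300 mm tall and 145 mm thick, enclosing a footprint 5530 mm (x) by 4140 mm (y) outside-to-outside, with no floor or roof. The front and back walls (the −y and +y sides) span the full width; the two side walls fit between them.

The house frame has a circular hole of radius 124 mm through its front wall, centred at (x = 1939, z = 340).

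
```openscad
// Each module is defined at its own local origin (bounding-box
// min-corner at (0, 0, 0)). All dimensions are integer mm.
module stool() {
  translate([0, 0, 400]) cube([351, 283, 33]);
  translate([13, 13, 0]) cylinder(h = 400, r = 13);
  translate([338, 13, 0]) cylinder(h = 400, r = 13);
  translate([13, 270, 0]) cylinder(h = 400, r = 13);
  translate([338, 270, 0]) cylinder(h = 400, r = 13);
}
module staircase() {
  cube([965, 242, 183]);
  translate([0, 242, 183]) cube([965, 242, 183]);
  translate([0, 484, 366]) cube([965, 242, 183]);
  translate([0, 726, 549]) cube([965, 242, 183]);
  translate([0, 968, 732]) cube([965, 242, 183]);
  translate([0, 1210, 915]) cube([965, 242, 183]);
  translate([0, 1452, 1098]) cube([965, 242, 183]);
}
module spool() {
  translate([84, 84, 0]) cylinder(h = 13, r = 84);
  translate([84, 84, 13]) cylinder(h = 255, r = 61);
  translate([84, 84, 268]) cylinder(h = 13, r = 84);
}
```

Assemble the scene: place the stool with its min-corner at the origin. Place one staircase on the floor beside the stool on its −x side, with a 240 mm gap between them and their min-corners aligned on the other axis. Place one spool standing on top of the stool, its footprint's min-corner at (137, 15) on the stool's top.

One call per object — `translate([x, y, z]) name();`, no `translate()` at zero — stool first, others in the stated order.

stool();
translate([-1205, 0, 0]) staircase();
translate([137, 15, 433]) spool();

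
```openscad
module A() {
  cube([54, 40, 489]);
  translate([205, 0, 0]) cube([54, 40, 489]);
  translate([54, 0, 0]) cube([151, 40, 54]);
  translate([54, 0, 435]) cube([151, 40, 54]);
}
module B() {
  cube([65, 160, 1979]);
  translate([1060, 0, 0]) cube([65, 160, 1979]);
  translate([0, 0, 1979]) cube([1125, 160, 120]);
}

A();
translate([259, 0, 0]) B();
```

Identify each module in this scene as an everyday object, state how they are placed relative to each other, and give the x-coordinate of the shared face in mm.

The picture frame's +x face and the door frame's −x face are both at x = 259 mm.

A is a picture frame. B is a door frame. The door frame is against the picture frame's +x side, with their −y faces flush. The x-coordinate of the shared face is 259 mm.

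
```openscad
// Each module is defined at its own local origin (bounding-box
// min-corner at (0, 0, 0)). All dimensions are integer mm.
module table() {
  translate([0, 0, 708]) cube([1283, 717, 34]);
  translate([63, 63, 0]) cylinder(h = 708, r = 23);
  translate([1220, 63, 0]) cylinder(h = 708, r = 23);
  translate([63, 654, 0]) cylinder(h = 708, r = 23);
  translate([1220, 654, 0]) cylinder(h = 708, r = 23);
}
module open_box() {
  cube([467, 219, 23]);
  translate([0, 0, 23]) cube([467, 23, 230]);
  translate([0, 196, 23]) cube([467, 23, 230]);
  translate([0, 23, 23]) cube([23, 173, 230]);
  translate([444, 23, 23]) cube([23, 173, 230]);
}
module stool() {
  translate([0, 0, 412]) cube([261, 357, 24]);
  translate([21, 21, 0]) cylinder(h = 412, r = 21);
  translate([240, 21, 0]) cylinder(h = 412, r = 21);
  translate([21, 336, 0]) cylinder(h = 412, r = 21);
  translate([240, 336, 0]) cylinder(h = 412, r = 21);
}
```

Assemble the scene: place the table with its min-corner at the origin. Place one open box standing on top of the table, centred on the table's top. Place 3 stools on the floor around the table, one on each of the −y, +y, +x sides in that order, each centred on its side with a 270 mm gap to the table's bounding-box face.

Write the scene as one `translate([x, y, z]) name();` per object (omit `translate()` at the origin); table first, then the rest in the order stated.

table();
translate([408, 249, 742]) open_box();
translate([511, -627, 0]) stool();
translate([511, 987, 0]) stool();
translate([1553, 180, 0]) stool();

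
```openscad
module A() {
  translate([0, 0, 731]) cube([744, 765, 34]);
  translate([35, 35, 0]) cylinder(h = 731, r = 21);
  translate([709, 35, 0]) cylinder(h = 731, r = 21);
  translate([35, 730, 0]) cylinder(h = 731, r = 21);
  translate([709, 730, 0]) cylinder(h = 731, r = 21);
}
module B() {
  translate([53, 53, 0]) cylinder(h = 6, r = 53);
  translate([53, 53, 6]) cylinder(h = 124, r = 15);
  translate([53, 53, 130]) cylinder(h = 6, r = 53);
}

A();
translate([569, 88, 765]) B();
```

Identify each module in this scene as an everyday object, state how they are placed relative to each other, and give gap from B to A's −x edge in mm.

A is a table. B is a spool. The spool is on top of the table. The gap from the spool to the table's −x edge is 569 mm.

The spool's min-x is at 569; the table's min-x is 0; gap = 569 mm.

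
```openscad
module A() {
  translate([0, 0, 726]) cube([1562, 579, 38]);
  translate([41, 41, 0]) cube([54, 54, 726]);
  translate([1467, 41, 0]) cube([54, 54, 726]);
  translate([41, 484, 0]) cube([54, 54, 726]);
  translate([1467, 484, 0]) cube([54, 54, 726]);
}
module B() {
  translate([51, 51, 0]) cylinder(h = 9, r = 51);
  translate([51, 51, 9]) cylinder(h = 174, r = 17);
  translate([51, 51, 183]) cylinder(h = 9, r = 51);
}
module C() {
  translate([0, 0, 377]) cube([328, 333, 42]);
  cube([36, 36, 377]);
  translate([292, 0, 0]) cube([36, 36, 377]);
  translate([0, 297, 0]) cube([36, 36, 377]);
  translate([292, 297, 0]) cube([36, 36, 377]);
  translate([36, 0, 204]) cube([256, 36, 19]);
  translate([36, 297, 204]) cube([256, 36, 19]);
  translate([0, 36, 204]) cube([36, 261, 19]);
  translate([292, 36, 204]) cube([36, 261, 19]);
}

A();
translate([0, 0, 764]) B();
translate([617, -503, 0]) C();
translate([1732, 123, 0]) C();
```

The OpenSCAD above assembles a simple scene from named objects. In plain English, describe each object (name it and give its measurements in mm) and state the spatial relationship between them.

A is a table with a 1562×579 mm rectangular top, 38 mm thick, top surface at z = 764 mm, supported by four 54×54 mm square legs, each inset 41 mm from the nearest pair of top edges, running from the floor.

B is a spool: two coaxial disc flanges of radius 51 mm and thickness 9 mm, joined by a core cylinder of radius 17 mm and height 174 mm. The lower flange rests on z = 0 and the three cylinders share a vertical axis.

C is a simple wooden stool: a rectangular seat 328 mm (x) by 333 mm (y), 42 mm thick, top face at z = 419 mm, on four square legs, each 36×36 mm in cross-section. The legs rest on z = 0, each flush with a corner of the seat. Four stretchers, 36 mm wide and 19 mm tall, connect adjacent legs with their undersides at z = 204 mm, each running between the inner faces of the legs it joins and aligned with the legs' outer faces on the other axis.

The spool is on top of the table. Two stools sit around the table at the −y, +x sides.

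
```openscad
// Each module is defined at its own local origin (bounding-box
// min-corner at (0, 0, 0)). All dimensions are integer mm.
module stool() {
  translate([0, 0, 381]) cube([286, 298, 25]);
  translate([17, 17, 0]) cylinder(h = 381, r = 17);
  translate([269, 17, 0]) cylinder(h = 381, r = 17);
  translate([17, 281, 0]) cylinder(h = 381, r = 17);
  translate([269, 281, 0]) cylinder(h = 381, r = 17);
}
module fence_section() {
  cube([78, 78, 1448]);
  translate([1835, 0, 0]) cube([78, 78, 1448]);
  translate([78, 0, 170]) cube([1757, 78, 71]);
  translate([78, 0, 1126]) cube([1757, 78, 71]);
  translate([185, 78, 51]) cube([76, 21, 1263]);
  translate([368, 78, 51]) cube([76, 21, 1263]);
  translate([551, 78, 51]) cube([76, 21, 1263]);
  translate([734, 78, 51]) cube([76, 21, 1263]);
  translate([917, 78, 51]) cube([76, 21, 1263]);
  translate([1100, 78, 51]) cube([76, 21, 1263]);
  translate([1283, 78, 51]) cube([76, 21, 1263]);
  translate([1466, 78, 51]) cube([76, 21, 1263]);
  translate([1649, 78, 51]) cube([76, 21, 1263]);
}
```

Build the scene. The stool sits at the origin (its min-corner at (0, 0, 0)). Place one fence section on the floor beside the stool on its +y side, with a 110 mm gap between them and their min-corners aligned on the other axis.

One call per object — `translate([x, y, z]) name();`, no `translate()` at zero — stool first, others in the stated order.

stool();
translate([0, 408, 0]) fence_section();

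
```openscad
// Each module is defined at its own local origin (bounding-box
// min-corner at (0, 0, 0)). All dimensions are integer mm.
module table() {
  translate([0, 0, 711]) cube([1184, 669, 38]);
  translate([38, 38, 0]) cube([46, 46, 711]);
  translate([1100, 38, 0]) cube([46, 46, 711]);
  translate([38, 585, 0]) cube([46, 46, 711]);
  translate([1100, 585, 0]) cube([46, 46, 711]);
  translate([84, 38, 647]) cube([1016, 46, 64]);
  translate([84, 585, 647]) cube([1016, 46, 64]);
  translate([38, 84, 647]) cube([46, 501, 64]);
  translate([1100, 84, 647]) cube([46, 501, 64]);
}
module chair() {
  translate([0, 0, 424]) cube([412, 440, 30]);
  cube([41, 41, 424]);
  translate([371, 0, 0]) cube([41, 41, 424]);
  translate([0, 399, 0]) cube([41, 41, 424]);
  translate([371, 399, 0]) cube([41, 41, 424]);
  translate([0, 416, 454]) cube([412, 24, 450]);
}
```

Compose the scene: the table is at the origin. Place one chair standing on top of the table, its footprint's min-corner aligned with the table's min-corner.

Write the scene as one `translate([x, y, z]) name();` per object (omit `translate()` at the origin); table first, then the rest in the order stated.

table();
translate([0, 0, 749]) chair();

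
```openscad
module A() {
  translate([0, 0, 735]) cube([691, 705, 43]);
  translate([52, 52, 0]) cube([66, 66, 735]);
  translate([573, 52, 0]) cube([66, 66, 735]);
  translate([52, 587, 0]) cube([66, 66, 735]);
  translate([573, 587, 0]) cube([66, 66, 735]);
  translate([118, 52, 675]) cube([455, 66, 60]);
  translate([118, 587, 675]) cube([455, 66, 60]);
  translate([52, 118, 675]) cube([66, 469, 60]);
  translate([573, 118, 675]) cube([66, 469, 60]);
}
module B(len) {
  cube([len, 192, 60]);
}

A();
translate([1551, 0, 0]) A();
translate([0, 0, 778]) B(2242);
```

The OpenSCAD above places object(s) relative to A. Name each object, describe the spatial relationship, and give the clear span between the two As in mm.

Second table starts at x = 1551; first ends at x = 691; clear span = 1551 − 691 = 860 mm.

A is a table. B is a beam. A beam spans the tops of two tables. The clear span between the two tables is 860 mm.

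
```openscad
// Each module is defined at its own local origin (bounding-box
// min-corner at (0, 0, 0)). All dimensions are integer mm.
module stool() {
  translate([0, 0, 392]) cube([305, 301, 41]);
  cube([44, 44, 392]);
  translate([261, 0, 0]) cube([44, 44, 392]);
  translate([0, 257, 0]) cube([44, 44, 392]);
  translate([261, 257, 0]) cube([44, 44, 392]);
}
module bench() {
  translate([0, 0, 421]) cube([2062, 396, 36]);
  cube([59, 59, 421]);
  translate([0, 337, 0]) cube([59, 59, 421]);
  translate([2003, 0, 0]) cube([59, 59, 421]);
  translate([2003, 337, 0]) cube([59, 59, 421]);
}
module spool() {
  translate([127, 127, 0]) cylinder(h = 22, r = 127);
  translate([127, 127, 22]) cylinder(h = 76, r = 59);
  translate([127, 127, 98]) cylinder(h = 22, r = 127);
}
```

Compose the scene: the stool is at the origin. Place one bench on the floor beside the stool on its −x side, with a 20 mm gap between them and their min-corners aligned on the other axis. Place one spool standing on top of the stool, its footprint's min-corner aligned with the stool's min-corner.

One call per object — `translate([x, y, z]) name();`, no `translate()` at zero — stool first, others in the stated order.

stool();
translate([-2082, 0, 0]) bench();
translate([0, 0, 433]) spool();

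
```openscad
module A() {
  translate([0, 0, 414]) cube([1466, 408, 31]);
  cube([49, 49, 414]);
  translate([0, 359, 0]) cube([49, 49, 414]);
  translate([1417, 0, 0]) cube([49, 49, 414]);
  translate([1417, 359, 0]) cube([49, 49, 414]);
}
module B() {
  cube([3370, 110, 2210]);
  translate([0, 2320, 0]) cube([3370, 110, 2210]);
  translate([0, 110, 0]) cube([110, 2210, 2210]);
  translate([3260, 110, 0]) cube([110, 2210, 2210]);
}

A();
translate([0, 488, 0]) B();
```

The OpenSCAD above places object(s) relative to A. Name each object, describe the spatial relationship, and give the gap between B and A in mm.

A is a bench. B is a house frame. The house frame is on the floor beside the bench on its +y side. The gap between the house frame and the bench is 80 mm.

The house frame's nearest face is 80 mm from the bench's +y face.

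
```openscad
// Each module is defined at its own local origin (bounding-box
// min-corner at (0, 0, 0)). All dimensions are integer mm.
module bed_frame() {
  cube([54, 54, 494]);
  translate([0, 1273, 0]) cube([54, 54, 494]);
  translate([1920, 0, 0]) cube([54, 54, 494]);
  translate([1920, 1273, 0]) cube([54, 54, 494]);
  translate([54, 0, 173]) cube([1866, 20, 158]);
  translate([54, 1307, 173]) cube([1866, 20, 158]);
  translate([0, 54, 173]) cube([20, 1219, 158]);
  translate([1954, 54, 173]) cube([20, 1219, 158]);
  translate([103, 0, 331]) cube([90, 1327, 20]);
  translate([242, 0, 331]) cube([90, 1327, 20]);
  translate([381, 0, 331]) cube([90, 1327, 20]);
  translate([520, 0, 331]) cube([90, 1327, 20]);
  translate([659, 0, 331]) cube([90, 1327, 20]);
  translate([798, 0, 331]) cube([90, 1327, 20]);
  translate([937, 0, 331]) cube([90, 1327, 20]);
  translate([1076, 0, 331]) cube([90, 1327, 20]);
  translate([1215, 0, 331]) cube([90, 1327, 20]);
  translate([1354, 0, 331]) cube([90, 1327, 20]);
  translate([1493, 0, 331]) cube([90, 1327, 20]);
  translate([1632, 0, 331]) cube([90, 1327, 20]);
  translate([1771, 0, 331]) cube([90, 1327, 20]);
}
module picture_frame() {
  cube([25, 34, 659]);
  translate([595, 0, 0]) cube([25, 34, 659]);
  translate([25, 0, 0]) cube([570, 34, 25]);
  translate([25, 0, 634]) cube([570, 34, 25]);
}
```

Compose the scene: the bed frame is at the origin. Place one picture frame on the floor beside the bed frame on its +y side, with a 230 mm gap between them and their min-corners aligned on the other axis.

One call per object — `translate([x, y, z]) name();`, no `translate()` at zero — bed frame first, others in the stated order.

bed_frame();
translate([0, 1557, 0]) picture_frame();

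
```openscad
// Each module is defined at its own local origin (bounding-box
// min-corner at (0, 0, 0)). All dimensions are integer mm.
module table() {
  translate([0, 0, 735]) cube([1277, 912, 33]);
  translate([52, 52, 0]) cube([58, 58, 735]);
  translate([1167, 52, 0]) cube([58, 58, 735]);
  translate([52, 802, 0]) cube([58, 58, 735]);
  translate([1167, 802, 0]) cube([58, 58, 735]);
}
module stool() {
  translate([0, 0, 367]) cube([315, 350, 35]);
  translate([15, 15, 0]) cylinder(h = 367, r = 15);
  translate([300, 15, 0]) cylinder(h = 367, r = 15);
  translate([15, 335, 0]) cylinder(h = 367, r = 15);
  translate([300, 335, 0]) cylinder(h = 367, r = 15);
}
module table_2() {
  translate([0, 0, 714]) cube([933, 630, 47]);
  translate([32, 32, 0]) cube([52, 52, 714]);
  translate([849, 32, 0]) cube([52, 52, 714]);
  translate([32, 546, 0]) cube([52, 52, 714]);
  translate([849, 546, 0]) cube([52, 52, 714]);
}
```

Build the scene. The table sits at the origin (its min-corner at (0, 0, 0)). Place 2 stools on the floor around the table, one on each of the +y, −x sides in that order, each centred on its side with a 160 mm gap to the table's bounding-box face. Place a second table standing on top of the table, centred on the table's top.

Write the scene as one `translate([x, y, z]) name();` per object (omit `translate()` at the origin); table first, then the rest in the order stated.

table();
translate([481, 1072, 0]) stool();
translate([-475, 281, 0]) stool();
translate([172, 141, 768]) table_2();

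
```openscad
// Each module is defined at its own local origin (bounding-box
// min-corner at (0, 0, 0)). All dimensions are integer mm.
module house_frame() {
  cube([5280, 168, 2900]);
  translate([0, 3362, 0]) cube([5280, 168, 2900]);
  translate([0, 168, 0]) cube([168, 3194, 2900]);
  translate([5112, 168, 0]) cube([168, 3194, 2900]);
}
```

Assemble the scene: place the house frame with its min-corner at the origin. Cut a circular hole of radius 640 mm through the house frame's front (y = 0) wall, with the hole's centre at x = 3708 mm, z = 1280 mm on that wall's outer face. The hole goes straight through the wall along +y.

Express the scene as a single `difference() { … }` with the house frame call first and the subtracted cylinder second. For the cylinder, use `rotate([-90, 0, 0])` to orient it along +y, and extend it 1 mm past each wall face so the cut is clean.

difference() {
  house_frame();
  translate([3708, -1, 1280]) rotate([-90, 0, 0]) cylinder(h = 170, r = 640);
}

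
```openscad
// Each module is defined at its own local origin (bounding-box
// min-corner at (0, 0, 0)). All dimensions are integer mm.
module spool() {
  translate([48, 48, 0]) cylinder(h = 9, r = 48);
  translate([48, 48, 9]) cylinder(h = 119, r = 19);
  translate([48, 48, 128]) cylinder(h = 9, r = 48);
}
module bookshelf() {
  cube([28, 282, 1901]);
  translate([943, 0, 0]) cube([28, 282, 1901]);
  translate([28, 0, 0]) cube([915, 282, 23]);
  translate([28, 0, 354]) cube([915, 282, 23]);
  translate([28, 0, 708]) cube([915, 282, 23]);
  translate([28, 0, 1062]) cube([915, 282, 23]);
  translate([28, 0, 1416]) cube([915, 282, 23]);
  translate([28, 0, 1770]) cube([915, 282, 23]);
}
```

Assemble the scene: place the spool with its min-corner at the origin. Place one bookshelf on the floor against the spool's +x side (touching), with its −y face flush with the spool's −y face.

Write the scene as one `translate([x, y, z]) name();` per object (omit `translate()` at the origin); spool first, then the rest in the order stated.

spool();
translate([96, 0, 0]) bookshelf();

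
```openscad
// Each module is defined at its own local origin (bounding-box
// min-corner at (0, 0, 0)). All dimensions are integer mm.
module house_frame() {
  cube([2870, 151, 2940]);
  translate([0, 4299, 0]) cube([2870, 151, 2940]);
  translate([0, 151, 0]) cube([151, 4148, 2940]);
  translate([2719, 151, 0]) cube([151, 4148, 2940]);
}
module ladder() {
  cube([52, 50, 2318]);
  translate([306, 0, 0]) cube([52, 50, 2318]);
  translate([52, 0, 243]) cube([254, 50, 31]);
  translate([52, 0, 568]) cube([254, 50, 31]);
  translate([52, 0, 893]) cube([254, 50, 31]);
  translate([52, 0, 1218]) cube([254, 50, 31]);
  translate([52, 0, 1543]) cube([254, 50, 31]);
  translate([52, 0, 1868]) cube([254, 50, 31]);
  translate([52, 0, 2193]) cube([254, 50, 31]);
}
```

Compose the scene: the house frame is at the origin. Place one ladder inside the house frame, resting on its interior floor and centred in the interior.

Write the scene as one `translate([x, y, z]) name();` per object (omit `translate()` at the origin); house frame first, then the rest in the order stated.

house_frame();
translate([1256, 2200, 0]) ladder();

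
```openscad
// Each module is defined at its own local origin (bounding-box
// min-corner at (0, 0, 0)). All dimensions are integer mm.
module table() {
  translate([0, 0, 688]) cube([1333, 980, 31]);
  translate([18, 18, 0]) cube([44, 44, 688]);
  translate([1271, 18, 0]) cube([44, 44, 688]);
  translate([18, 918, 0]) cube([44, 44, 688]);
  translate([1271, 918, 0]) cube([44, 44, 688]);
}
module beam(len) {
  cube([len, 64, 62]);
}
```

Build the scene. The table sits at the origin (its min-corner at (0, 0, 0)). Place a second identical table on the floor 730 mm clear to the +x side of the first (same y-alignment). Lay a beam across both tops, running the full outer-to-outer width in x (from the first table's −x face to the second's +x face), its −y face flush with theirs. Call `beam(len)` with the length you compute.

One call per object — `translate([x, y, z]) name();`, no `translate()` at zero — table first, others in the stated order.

table();
translate([2063, 0, 0]) table();
translate([0, 0, 719]) beam(3396);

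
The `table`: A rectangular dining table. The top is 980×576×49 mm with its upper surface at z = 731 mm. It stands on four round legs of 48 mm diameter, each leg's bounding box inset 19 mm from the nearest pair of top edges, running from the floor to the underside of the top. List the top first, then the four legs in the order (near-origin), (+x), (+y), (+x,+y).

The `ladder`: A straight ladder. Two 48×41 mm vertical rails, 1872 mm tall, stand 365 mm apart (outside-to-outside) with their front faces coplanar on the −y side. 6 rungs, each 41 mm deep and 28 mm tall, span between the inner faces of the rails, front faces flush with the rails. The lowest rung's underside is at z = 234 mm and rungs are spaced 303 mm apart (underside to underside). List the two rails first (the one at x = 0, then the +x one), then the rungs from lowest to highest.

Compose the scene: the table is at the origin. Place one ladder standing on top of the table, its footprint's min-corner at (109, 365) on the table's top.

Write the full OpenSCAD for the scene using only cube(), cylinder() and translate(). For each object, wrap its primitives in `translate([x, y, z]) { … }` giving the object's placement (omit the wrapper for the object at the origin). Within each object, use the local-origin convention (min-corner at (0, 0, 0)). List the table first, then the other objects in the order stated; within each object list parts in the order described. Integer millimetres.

translate([0, 0, 682]) cube([980, 576, 49]);
translate([43, 43, 0]) cylinder(h = 682, r = 24);
translate([937, 43, 0]) cylinder(h = 682, r = 24);
translate([43, 533, 0]) cylinder(h = 682, r = 24);
translate([937, 533, 0]) cylinder(h = 682, r = 24);
translate([109, 365, 731]) {
  cube([48, 41, 1872]);
  translate([317, 0, 0]) cube([48, 41, 1872]);
  translate([48, 0, 234]) cube([269, 41, 28]);
  translate([48, 0, 537]) cube([269, 41, 28]);
  translate([48, 0, 840]) cube([269, 41, 28]);
  translate([48, 0, 1143]) cube([269, 41, 28]);
  translate([48, 0, 1446]) cube([269, 41, 28]);
  translate([48, 0, 1749]) cube([269, 41, 28]);
}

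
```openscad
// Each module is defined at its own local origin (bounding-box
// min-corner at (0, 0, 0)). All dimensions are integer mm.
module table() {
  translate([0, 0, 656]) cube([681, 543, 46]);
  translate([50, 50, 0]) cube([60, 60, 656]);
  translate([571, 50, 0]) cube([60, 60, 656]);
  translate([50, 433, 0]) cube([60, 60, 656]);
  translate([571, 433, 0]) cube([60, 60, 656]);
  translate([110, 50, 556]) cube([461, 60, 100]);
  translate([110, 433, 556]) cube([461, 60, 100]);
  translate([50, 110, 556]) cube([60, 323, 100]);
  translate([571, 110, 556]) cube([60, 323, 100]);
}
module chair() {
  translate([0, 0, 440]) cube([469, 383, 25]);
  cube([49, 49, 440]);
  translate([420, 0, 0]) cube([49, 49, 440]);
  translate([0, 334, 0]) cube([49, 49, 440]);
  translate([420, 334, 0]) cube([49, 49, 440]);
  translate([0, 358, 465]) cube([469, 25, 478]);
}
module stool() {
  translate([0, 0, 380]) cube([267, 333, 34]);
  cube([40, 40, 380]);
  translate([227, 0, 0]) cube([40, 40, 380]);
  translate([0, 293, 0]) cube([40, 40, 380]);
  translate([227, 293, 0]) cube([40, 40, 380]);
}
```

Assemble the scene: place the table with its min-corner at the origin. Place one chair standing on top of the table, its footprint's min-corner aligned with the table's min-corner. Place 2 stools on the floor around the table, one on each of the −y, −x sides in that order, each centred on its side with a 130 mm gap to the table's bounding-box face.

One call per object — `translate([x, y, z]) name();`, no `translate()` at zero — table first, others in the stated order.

table();
translate([0, 0, 702]) chair();
translate([207, -463, 0]) stool();
translate([-397, 105, 0]) stool();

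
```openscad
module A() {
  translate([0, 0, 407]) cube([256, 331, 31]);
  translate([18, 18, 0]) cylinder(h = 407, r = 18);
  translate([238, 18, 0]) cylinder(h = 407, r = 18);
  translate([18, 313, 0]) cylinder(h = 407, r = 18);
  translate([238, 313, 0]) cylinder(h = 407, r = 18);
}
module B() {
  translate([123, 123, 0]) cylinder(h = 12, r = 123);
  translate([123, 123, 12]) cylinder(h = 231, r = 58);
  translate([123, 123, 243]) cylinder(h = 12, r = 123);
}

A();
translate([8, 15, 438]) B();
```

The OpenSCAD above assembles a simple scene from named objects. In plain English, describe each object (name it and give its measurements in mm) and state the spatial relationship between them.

A is a four-legged stool. The seat is 256×331 mm, 31 mm thick, top at z = 438 mm. It stands on four round legs, each 36 mm in diameter, from z = 0 to the seat underside, each leg's axis is inset half a diameter from the nearest pair of seat edges (so the leg's bounding box is flush with the corner).

B is a spool: two coaxial disc flanges of radius 123 mm and thickness 12 mm, joined by a core cylinder of radius 58 mm and height 231 mm. The lower flange rests on z = 0 and the three cylinders share a vertical axis.

The spool is on top of the stool.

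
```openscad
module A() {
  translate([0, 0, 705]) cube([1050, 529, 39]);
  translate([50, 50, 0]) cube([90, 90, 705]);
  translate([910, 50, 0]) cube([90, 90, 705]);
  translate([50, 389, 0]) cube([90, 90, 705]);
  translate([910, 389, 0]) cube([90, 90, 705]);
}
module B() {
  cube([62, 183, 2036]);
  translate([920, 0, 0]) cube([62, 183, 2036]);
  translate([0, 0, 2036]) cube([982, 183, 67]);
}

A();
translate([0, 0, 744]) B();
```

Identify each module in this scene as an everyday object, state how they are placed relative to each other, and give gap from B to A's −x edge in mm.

A is a table. B is a door frame. The door frame is on top of the table. The gap from the door frame to the table's −x edge is 0 mm.

The door frame's min-x is at 0; the table's min-x is 0; gap = 0 mm.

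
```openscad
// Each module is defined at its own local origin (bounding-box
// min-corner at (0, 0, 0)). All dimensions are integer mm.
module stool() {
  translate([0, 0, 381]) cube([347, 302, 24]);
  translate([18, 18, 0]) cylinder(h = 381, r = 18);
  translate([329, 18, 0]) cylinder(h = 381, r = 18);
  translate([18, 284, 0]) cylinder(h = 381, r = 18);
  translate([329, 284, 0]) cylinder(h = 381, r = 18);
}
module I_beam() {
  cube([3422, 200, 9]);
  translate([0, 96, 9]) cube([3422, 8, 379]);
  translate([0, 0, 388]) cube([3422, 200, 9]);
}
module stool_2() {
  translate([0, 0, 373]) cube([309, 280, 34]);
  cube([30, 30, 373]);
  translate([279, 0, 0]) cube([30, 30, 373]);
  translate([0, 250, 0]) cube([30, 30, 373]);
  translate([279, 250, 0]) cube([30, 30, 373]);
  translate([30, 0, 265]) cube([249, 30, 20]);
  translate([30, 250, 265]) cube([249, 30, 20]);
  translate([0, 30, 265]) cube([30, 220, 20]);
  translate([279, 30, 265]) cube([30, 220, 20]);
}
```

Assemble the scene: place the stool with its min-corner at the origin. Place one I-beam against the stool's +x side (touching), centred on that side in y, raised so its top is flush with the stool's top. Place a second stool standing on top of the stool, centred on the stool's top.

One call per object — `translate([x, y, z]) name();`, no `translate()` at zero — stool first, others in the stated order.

stool();
translate([347, 51, 8]) I_beam();
translate([19, 11, 405]) stool_2();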